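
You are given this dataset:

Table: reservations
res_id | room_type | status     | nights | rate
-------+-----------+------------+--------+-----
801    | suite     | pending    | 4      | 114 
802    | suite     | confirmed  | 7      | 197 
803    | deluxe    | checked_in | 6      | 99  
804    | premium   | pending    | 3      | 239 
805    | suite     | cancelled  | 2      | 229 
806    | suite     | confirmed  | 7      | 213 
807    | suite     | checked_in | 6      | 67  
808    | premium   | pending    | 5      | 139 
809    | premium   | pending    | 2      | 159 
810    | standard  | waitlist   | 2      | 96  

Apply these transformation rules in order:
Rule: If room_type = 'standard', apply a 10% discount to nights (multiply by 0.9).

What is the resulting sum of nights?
43.8

Step 1: Records with room_type = 'standard' have total nights = 2
Step 2: Apply multiplier: 2 × 0.9 = 1.8
Step 3: Other records total: 42
Step 4: Final sum = 1.8 + 42 = 43.8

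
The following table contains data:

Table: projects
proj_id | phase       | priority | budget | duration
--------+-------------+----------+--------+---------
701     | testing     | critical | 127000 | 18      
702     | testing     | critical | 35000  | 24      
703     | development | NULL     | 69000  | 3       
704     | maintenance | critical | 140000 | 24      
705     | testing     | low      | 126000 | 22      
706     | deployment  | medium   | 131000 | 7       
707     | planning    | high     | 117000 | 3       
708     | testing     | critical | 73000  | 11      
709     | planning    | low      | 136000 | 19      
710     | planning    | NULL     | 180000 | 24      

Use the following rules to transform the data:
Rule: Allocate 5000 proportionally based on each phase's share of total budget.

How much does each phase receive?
deployment: 577.6, development: 304.23, maintenance: 617.28, planning: 1909.17, testing: 1591.71

Step 1: Calculate total budget = 1134000
Step 2: Calculate each phase's proportion:
  deployment: 131000/1134000 = 11.55% → 577.6
  development: 69000/1134000 = 6.08% → 304.23
  maintenance: 140000/1134000 = 12.35% → 617.28
  planning: 433000/1134000 = 38.18% → 1909.17
  testing: 361000/1134000 = 31.83% → 1591.71
Step 3: Verify: sum of allocations ≈ 5000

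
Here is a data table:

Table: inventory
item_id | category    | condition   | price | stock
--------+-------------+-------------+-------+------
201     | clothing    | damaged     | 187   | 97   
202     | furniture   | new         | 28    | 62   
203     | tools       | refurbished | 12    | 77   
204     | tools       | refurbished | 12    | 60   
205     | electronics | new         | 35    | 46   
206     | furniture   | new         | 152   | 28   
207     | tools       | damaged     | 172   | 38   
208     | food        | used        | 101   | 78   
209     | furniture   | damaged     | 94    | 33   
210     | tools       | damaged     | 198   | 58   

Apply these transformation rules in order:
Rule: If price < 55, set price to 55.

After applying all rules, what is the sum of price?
1124

Step 1: 4 records have price < 55
Step 2: These records originally summed to 87
Step 3: After setting to minimum: 4 × 55 = 220
Step 4: Unaffected records sum: 904
Step 5: Final sum = 220 + 904 = 1124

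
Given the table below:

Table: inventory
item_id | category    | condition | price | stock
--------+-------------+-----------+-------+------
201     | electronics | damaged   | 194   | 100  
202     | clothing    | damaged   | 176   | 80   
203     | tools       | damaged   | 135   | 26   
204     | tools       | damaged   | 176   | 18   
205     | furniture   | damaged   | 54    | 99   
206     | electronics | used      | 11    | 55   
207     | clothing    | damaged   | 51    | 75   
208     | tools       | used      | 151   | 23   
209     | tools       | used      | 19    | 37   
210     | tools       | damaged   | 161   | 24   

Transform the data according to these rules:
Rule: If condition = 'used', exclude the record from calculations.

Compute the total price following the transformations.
947

Step 1: Identify records where condition = 'used'
Step 2: The excluded records sum to 181
Step 3: Original total price = 1128
Step 4: Remaining total = 1128 - 181 = 947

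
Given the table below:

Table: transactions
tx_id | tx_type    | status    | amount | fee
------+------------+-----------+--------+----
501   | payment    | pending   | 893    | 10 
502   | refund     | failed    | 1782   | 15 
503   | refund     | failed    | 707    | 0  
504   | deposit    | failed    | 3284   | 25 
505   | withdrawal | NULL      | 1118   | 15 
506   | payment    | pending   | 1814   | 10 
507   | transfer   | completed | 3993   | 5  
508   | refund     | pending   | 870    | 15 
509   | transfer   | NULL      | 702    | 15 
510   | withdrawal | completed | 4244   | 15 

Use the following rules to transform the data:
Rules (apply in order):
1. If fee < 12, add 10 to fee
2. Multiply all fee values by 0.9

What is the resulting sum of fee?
148.5

Step 1: Apply Rule 1 - Add 10 to records with fee < 12
  - 4 records affected: 25 + (4 × 10) = 65
  - Unaffected records: 100
  - Sum after Rule 1: 165
Step 2: Apply Rule 2 - Multiply all by 0.9
  - 165 × 0.9 = 148.5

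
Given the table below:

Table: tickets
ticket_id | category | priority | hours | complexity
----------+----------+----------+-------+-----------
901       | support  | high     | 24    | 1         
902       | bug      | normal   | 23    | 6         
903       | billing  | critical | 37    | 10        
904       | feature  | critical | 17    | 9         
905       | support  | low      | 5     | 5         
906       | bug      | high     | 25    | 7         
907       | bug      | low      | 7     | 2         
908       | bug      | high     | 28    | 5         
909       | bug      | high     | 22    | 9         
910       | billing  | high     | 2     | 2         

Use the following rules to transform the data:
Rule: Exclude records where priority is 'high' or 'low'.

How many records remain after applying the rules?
3

Step 1: Count records to exclude
  - 5 (high) + 2 (low) = 7 records
Step 2: Total records: 10
Step 3: Remaining = 10 - 7 = 3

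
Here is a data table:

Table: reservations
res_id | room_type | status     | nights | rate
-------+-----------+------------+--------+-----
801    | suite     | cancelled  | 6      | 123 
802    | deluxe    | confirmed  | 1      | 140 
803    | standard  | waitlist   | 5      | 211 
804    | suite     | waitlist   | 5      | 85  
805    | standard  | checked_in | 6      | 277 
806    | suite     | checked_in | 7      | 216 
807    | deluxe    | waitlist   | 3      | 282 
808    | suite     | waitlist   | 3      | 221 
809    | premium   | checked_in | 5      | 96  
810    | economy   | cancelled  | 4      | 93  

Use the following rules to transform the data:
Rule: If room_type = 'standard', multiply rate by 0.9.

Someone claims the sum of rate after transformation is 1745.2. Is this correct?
No, the correct result is 1695.2.

Step 1: Calculate the correct sum after transformation
Step 2: Apply multiplier 0.9 to records where room_type = 'standard'
Step 3: Correct result = 1695.2
Step 4: Claimed result = 1745.2
Step 5: 1695.2 ≠ 1745.2
Conclusion: The claimed result is incorrect. The correct answer is 1695.2.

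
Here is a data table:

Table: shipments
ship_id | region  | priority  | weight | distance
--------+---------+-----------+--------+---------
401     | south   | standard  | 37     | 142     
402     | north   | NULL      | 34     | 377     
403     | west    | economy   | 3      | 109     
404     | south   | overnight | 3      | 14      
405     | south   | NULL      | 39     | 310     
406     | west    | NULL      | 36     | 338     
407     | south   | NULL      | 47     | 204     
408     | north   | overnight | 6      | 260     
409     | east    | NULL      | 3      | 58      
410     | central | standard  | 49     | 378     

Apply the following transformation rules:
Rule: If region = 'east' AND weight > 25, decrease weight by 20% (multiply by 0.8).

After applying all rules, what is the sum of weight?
257

Step 1: Find records where region = 'east' AND weight > 25
Step 2: 0 records match, summing to 0
Step 3: After multiplier: 0 × 0.8 = 0.0
Step 4: Unaffected records sum: 257
Step 5: Final sum = 0.0 + 257 = 257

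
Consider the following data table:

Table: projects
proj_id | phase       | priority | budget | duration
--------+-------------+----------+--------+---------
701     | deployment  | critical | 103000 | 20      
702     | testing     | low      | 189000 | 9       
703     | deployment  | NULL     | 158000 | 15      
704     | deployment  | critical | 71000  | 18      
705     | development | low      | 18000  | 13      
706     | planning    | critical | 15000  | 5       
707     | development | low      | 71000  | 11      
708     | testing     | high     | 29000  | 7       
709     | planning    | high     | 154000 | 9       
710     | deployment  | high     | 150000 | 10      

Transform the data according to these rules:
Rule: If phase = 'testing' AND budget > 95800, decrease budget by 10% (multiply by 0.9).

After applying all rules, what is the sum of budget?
939100.0

Step 1: Find records where phase = 'testing' AND budget > 95800
Step 2: 1 records match, summing to 189000
Step 3: After multiplier: 189000 × 0.9 = 170100.0
Step 4: Unaffected records sum: 769000
Step 5: Final sum = 170100.0 + 769000 = 939100.0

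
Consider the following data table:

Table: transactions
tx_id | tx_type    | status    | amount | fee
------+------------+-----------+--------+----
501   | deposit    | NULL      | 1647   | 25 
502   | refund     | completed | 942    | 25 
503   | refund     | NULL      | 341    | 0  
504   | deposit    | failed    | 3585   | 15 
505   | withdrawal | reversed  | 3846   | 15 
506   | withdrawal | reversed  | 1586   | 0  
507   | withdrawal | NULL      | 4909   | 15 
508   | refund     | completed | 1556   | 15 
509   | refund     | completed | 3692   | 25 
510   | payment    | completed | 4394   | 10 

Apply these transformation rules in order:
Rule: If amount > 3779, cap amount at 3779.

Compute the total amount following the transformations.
24686

Step 1: 3 records have amount > 3779
Step 2: These records originally summed to 13149
Step 3: After capping: 3 × 3779 = 11337
Step 4: Unaffected records sum: 13349
Step 5: Final sum = 11337 + 13349 = 24686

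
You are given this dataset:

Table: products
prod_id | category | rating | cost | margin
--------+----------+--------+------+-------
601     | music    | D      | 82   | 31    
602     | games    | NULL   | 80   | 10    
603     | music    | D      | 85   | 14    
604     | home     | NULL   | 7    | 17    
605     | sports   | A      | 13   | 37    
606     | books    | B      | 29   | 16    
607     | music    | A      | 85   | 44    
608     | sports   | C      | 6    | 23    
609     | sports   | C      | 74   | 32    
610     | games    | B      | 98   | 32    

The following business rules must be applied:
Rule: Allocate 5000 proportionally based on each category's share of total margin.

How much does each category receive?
books: 312.5, games: 820.31, home: 332.03, music: 1738.28, sports: 1796.88

Step 1: Calculate total margin = 256
Step 2: Calculate each category's proportion:
  books: 16/256 = 6.25% → 312.5
  games: 42/256 = 16.41% → 820.31
  home: 17/256 = 6.64% → 332.03
  music: 89/256 = 34.77% → 1738.28
  sports: 92/256 = 35.94% → 1796.88
Step 3: Verify: sum of allocations ≈ 5000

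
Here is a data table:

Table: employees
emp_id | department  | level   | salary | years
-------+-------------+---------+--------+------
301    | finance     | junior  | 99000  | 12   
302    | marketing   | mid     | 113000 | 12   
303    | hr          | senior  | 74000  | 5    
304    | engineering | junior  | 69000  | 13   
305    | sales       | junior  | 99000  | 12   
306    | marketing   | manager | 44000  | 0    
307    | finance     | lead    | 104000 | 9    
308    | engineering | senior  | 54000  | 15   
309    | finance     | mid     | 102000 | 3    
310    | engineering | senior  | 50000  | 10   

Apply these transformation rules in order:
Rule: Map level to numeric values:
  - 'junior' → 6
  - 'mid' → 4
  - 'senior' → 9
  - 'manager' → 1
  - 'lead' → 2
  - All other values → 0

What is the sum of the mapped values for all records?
56

Step 1: Apply mapping to each record
Step 2: Count by status:
  'junior': 3 records × 6 = 18
  'mid': 2 records × 4 = 8
  'senior': 3 records × 9 = 27
  'manager': 1 records × 1 = 1
  'lead': 1 records × 2 = 2
Step 3: Sum all mapped values = 56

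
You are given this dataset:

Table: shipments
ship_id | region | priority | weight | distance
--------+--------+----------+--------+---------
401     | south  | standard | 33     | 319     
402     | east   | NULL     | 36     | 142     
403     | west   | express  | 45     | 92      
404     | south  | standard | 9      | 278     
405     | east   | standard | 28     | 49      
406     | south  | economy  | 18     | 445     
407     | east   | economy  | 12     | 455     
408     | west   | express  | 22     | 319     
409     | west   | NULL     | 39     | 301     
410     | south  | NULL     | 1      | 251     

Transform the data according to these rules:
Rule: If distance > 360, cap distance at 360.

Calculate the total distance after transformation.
2471

Step 1: 2 records have distance > 360
Step 2: These records originally summed to 900
Step 3: After capping: 2 × 360 = 720
Step 4: Unaffected records sum: 1751
Step 5: Final sum = 720 + 1751 = 2471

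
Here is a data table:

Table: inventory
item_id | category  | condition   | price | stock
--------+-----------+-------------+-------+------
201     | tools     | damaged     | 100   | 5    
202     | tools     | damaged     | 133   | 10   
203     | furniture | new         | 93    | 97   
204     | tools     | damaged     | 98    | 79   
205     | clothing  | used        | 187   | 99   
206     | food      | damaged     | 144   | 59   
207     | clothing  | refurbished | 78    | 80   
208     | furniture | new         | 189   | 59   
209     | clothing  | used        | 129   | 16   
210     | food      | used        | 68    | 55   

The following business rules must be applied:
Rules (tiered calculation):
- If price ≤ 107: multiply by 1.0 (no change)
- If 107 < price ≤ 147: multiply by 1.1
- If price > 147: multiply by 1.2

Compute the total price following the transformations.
1334.8

Step 1: Tier 1 (price ≤ 107): 5 records, sum = 437 × 1.0 = 437.0
Step 2: Tier 2 (107 < price ≤ 147): 3 records, sum = 406 × 1.1 = 446.6
Step 3: Tier 3 (price > 147): 2 records, sum = 376 × 1.2 = 451.2
Step 4: Final sum = 437.0 + 446.6 + 451.2 = 1334.8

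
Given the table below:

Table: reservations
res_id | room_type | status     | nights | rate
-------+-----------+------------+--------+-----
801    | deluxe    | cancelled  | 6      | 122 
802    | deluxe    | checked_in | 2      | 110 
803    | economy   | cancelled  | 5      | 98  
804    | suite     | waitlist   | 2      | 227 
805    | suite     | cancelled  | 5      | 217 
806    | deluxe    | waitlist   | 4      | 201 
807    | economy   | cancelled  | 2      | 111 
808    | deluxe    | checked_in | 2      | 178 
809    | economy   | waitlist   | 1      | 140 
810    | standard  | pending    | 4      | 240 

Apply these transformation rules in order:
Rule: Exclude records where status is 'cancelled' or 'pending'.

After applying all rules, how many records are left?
5

Step 1: Count records to exclude
  - 4 (cancelled) + 1 (pending) = 5 records
Step 2: Total records: 10
Step 3: Remaining = 10 - 5 = 5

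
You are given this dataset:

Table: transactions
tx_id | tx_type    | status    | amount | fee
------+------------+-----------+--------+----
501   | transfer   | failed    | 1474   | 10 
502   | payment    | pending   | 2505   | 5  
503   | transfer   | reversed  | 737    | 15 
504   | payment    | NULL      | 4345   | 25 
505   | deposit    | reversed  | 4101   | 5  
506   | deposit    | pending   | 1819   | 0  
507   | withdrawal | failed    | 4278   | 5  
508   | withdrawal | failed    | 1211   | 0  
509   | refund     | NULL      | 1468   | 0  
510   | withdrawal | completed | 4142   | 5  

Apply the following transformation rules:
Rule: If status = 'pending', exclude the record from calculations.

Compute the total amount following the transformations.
21756

Step 1: Identify records where status = 'pending'
Step 2: The excluded records sum to 4324
Step 3: Original total amount = 26080
Step 4: Remaining total = 26080 - 4324 = 21756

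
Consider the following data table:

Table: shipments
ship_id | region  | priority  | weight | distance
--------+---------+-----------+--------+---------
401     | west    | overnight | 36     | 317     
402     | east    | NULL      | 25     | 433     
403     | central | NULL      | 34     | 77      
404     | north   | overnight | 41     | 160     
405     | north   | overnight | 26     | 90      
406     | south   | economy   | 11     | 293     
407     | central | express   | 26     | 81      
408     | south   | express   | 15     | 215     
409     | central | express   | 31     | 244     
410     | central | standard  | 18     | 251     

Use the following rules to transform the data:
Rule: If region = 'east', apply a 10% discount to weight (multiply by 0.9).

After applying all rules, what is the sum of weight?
260.5

Step 1: Records with region = 'east' have total weight = 25
Step 2: Apply multiplier: 25 × 0.9 = 22.5
Step 3: Other records total: 238
Step 4: Final sum = 22.5 + 238 = 260.5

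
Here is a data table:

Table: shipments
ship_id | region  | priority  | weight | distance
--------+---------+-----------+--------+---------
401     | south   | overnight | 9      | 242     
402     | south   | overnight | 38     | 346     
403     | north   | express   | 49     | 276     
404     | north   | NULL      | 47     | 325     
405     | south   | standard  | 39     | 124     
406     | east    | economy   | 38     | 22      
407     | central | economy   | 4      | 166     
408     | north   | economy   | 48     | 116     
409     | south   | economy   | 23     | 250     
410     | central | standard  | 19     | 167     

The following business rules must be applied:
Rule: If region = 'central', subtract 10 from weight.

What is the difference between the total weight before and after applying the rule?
20

Step 1: Original sum of weight = 314
Step 2: 2 records have region = 'central'
Step 3: Each affected record changes by -10
Step 4: Total change = 2 × -10 = -20
Step 5: New sum = 314 + -20 = 294
Step 6: Difference = |294 - 314| = 20
        (Sum decreased by 20)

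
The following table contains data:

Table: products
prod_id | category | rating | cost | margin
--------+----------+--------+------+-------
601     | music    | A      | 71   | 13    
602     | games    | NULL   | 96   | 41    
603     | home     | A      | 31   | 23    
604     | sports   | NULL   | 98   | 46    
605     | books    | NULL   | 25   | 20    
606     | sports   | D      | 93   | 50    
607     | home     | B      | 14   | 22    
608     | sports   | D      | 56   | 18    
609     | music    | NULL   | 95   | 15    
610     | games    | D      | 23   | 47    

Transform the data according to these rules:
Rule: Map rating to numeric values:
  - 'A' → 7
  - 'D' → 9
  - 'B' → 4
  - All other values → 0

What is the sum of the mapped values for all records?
45

Step 1: Apply mapping to each record
Step 2: Count by status:
  'A': 2 records × 7 = 14
  'D': 3 records × 9 = 27
  'B': 1 records × 4 = 4
Step 3: Sum all mapped values = 45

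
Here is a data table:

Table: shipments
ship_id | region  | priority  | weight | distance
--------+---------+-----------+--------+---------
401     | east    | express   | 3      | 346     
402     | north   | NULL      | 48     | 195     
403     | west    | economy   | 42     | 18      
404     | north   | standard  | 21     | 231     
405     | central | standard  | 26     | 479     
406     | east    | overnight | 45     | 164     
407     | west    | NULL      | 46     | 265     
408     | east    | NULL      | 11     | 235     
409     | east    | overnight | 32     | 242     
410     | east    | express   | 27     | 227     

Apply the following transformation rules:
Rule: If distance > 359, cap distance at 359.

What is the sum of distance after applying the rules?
2282

Step 1: 1 records have distance > 359
Step 2: These records originally summed to 479
Step 3: After capping: 1 × 359 = 359
Step 4: Unaffected records sum: 1923
Step 5: Final sum = 359 + 1923 = 2282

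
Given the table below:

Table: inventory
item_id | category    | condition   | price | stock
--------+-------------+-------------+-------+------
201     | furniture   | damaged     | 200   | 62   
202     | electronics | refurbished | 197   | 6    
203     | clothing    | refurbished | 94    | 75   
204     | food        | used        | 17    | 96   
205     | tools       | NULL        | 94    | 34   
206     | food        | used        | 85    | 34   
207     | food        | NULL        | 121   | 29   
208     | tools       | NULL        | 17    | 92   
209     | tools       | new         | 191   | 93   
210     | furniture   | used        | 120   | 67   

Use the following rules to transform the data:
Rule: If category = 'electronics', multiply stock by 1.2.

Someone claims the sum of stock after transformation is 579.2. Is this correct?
No, the correct result is 589.2.

Step 1: Calculate the correct sum after transformation
Step 2: Apply multiplier 1.2 to records where category = 'electronics'
Step 3: Correct result = 589.2
Step 4: Claimed result = 579.2
Step 5: 589.2 ≠ 579.2
Conclusion: The claimed result is incorrect. The correct answer is 589.2.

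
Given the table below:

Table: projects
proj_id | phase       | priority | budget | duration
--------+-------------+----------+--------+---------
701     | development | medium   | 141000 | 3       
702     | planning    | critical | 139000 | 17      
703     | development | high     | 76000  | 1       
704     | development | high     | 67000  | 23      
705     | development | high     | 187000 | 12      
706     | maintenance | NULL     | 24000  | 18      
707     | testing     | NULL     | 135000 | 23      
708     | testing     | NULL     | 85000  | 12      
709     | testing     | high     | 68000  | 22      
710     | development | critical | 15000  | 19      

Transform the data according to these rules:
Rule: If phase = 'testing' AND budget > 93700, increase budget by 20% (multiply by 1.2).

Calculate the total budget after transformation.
964000.0

Step 1: Find records where phase = 'testing' AND budget > 93700
Step 2: 1 records match, summing to 135000
Step 3: After multiplier: 135000 × 1.2 = 162000.0
Step 4: Unaffected records sum: 802000
Step 5: Final sum = 162000.0 + 802000 = 964000.0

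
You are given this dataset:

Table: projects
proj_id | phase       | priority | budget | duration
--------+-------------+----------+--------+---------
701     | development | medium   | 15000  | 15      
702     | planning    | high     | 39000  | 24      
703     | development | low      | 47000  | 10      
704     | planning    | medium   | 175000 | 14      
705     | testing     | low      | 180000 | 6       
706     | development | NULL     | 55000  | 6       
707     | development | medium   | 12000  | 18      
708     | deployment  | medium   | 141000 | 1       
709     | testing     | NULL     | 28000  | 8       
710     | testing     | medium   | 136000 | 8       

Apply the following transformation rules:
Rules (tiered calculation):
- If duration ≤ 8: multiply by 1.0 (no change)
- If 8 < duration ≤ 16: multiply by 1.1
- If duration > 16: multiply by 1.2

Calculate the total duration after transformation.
122.3

Step 1: Tier 1 (duration ≤ 8): 5 records, sum = 29 × 1.0 = 29.0
Step 2: Tier 2 (8 < duration ≤ 16): 3 records, sum = 39 × 1.1 = 42.9
Step 3: Tier 3 (duration > 16): 2 records, sum = 42 × 1.2 = 50.4
Step 4: Final sum = 29.0 + 42.9 + 50.4 = 122.3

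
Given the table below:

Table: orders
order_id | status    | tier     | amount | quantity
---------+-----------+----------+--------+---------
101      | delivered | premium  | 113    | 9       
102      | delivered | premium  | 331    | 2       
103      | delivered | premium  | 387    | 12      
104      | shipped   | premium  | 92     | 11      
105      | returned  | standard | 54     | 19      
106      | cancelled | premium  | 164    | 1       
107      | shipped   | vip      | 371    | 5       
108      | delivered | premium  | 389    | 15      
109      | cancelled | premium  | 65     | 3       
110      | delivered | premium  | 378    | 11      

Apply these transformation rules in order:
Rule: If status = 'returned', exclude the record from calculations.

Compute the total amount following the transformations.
2290

Step 1: Identify records where status = 'returned'
Step 2: The excluded records sum to 54
Step 3: Original total amount = 2344
Step 4: Remaining total = 2344 - 54 = 2290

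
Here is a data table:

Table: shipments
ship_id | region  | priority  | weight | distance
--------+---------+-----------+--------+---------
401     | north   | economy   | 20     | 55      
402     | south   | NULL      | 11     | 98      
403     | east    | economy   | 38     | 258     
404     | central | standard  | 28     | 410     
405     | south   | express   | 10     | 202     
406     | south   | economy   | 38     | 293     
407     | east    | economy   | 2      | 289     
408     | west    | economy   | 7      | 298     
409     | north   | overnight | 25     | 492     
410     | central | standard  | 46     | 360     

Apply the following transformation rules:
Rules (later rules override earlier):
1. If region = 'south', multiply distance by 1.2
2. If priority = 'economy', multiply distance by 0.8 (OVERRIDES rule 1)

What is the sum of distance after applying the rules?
2576.4

Step 1: Rule 2 takes priority for records with priority = 'economy'
  - 5 records: 1193 × 0.8 = 954.4
Step 2: Rule 1 applies to remaining records with region = 'south'
  - 2 records: 300 × 1.2 = 360.0
Step 3: Other records unchanged: 1262
Step 4: Final sum = 954.4 + 360.0 + 1262 = 2576.4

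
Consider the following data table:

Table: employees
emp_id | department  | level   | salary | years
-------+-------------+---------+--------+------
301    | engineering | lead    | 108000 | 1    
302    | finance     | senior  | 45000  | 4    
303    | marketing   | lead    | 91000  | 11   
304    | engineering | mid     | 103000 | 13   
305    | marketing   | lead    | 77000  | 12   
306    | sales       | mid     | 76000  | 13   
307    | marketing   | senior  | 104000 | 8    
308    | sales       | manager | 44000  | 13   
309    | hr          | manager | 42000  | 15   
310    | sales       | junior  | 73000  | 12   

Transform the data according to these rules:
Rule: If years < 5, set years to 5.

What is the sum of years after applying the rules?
107

Step 1: 2 records have years < 5
Step 2: These records originally summed to 5
Step 3: After setting to minimum: 2 × 5 = 10
Step 4: Unaffected records sum: 97
Step 5: Final sum = 10 + 97 = 107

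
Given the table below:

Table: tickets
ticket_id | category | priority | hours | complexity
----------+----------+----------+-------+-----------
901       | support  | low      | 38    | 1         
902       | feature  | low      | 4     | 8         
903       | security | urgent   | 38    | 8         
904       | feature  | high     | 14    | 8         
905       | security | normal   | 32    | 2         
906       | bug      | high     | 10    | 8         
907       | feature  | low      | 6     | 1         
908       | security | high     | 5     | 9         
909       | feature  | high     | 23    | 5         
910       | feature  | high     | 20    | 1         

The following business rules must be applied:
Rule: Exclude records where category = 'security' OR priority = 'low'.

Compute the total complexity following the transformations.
22

Step 1: Find records where category = 'security' OR priority = 'low'
Step 2: 6 records match, summing to 29
Step 3: Original sum: 51
Step 4: Remaining sum = 51 - 29 = 22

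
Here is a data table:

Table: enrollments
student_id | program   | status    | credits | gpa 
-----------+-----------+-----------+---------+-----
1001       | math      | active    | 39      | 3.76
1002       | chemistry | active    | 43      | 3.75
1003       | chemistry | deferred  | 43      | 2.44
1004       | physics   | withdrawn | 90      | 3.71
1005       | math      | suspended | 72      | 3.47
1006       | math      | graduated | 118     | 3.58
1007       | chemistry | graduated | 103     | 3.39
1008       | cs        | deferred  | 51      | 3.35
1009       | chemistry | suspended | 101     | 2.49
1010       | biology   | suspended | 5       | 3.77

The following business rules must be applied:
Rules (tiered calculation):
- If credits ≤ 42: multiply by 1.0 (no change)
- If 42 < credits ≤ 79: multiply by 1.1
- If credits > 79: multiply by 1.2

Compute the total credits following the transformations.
768.3

Step 1: Tier 1 (credits ≤ 42): 2 records, sum = 44 × 1.0 = 44.0
Step 2: Tier 2 (42 < credits ≤ 79): 4 records, sum = 209 × 1.1 = 229.9
Step 3: Tier 3 (credits > 79): 4 records, sum = 412 × 1.2 = 494.4
Step 4: Final sum = 44.0 + 229.9 + 494.4 = 768.3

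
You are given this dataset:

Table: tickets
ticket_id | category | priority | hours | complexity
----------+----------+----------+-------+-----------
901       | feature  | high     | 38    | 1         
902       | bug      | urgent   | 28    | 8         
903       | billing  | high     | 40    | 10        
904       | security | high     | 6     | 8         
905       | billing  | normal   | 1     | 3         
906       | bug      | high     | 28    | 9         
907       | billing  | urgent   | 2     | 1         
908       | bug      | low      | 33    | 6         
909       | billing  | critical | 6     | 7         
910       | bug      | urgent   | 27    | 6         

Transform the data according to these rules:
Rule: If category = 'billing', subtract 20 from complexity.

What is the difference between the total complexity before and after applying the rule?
80

Step 1: Original sum of complexity = 59
Step 2: 4 records have category = 'billing'
Step 3: Each affected record changes by -20
Step 4: Total change = 4 × -20 = -80
Step 5: New sum = 59 + -80 = -21
Step 6: Difference = |-21 - 59| = 80
        (Sum decreased by 80)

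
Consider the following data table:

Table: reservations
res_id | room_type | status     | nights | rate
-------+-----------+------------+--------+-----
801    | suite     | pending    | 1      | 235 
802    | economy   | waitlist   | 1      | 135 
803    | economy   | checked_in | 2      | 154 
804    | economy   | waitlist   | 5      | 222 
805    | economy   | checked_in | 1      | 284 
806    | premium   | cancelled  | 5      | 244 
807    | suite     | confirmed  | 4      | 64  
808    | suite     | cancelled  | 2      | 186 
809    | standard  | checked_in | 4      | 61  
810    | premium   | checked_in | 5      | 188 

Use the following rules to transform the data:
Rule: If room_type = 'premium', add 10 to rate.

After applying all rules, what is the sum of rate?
1793

Step 1: Count records where room_type = 'premium': 2
Step 2: Total bonus added: 2 × 10 = 20
Step 3: Original sum of rate: 1773
Step 4: Final sum = 1773 + 20 = 1793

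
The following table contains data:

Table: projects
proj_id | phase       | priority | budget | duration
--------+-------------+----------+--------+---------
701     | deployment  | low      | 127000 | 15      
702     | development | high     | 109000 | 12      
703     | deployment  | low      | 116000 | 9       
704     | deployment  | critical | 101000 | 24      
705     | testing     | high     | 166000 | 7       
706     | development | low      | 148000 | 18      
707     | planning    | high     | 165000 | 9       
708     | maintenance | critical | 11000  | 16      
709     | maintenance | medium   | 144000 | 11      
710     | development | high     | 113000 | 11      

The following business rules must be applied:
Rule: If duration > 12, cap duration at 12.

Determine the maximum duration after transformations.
12

Step 1: Original maximum duration = 24
Step 2: Apply cap at 12
Step 3: 4 records had duration > 12 and were capped
Step 4: Maximum after transformation = 12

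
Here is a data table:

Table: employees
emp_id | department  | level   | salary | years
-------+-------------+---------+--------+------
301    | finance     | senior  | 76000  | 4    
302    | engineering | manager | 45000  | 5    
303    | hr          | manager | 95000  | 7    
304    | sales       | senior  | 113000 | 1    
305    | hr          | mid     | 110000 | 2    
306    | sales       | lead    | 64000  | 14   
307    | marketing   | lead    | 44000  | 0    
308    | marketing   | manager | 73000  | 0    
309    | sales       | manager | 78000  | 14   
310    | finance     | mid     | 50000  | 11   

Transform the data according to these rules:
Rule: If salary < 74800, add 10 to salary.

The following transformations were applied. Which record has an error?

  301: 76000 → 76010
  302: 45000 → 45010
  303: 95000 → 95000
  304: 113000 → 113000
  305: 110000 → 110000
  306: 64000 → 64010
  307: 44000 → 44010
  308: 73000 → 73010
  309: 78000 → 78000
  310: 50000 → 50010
Record 301 has an error. The correct transformed value should be 76000, not 76010.

Step 1: Check each record against the rule
Step 2: Record 301 has salary = 76000
Step 3: Since 76000 >= 74800, the bonus should not have been applied
Step 4: Correct value = 76000, but claimed value = 76010
Conclusion: Record 301 has the error.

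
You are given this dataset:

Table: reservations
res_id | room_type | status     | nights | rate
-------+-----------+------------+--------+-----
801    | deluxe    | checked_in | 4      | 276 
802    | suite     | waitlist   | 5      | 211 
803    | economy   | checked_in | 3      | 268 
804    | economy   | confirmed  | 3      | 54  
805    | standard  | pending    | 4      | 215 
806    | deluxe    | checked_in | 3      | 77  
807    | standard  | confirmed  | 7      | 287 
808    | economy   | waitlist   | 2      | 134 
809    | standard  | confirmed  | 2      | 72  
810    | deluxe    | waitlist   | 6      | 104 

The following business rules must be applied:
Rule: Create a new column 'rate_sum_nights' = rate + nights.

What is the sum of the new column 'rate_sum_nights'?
1737

Step 1: For each record, compute rate + nights
Example calculations:
  276 + 4 = 280
  211 + 5 = 216
  268 + 3 = 271
  ...
Step 2: Sum all derived values
Step 3: Total = 1737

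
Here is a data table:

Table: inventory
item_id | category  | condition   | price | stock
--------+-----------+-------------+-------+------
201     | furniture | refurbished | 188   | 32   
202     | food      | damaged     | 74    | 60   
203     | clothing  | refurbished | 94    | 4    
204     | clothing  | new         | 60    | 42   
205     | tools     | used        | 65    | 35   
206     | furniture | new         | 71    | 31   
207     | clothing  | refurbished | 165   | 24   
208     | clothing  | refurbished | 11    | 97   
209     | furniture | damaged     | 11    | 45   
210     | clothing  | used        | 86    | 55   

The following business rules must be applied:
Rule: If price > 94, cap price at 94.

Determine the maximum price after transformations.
94

Step 1: Original maximum price = 188
Step 2: Apply cap at 94
Step 3: 2 records had price > 94 and were capped
Step 4: Maximum after transformation = 94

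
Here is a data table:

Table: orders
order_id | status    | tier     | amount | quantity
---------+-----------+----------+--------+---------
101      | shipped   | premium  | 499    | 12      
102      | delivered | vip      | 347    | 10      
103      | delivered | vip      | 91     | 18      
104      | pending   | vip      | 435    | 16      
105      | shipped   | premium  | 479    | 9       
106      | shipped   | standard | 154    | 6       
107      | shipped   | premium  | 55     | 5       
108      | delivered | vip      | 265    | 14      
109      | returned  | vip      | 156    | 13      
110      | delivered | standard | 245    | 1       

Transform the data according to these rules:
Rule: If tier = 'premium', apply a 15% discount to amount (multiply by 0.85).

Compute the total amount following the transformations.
2571.05

Step 1: Records with tier = 'premium' have total amount = 1033
Step 2: Apply multiplier: 1033 × 0.85 = 878.05
Step 3: Other records total: 1693
Step 4: Final sum = 878.05 + 1693 = 2571.05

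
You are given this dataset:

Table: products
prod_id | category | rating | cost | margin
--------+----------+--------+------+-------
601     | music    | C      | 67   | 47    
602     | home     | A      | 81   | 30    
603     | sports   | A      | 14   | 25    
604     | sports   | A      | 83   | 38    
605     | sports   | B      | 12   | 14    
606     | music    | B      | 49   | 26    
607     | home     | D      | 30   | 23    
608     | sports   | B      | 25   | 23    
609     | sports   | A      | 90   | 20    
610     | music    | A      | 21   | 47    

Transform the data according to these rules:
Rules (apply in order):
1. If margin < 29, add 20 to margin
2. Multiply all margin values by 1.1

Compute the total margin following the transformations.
454.3

Step 1: Apply Rule 1 - Add 20 to records with margin < 29
  - 6 records affected: 131 + (6 × 20) = 251
  - Unaffected records: 162
  - Sum after Rule 1: 413
Step 2: Apply Rule 2 - Multiply all by 1.1
  - 413 × 1.1 = 454.3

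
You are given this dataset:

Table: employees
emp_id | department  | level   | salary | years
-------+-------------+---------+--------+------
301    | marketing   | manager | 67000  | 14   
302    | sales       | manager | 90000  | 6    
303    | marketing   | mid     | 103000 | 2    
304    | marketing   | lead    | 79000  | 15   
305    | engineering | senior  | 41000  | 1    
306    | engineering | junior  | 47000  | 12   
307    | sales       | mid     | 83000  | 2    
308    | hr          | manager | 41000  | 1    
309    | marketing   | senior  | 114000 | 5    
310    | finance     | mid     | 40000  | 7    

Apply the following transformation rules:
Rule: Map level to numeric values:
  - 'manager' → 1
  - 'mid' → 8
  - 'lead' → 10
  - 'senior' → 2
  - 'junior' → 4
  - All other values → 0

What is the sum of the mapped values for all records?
45

Step 1: Apply mapping to each record
Step 2: Count by status:
  'manager': 3 records × 1 = 3
  'mid': 3 records × 8 = 24
  'lead': 1 records × 10 = 10
  'senior': 2 records × 2 = 4
  'junior': 1 records × 4 = 4
Step 3: Sum all mapped values = 45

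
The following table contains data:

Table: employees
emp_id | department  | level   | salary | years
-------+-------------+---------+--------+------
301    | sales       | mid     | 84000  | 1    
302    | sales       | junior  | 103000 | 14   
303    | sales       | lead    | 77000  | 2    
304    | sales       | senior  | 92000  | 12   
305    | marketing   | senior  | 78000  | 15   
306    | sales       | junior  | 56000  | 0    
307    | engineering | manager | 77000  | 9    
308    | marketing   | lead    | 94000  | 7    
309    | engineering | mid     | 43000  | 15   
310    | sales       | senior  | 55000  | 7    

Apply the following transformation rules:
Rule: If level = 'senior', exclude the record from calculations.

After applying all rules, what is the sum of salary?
534000

Step 1: Identify records where level = 'senior'
Step 2: The excluded records sum to 225000
Step 3: Original total salary = 759000
Step 4: Remaining total = 759000 - 225000 = 534000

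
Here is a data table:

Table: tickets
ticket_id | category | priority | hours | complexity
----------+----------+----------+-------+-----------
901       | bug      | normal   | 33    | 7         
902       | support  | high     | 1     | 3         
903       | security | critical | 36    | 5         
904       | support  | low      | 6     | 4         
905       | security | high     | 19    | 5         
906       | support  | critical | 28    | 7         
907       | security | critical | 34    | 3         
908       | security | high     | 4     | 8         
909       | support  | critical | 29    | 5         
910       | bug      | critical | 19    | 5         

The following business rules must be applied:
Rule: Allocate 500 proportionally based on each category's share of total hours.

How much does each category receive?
bug: 124.4, security: 222.49, support: 153.11

Step 1: Calculate total hours = 209
Step 2: Calculate each category's proportion:
  bug: 52/209 = 24.88% → 124.4
  security: 93/209 = 44.50% → 222.49
  support: 64/209 = 30.62% → 153.11
Step 3: Verify: sum of allocations ≈ 500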